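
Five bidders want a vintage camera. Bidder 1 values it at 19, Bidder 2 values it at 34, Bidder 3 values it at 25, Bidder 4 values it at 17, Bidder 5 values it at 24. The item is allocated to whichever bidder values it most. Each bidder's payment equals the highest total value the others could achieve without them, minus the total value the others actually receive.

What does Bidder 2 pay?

25

Bidder 2 has the highest value and receives the item.
Without Bidder 2, the item would go to the next-highest value, 25, so the others could achieve 25.
With Bidder 2 present and winning, the others receive nothing, so their total is 0.
Payment = 25 - 0 = 25.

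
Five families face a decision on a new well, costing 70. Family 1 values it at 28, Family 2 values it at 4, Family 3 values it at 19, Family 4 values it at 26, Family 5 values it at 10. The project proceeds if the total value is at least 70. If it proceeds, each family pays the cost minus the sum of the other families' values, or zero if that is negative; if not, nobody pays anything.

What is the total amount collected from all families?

Total value 87 ≥ cost 70, so it is built.
Family 1: others sum to 59; max(0, 70 - 59) = 11.
Family 2: others sum to 83; max(0, 70 - 83) = 0.
Family 3: others sum to 68; max(0, 70 - 68) = 2.
Family 4: others sum to 61; max(0, 70 - 61) = 9.
Family 5: others sum to 77; max(0, 70 - 77) = 0.
Total collected = 11 + 0 + 2 + 9 + 0 = 22.

22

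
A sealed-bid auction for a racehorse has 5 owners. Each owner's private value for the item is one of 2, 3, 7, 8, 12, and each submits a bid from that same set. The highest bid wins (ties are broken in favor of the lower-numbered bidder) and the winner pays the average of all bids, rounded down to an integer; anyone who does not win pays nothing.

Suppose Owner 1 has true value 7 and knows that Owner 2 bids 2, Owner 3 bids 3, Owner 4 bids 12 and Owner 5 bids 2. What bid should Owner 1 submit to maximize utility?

Bid 2: loses, pays 0, utility 0.
Bid 3: loses, pays 0, utility 0.
Bid 7: loses, pays 0, utility 0.
Bid 8: loses, pays 0, utility 0.
Bid 12: wins, pays 6, utility 7 - 6 = 1.
The best choice is 12 with utility 1.

12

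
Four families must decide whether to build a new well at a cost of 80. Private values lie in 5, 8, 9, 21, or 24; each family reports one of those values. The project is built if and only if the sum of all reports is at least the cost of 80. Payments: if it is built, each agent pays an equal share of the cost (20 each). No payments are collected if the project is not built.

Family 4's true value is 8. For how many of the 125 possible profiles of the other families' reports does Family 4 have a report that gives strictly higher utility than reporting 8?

1

Others report (24, 24, 24): truth gives -12; report 5 gives 0 > -12. Violating.
Others report (5, 5, 5): truth gives 0; no alternative beats it.
Others report (5, 5, 8): truth gives 0; no alternative beats it.
(Checking all 125 profiles: 1 has a profitable deviation, 124 do not.)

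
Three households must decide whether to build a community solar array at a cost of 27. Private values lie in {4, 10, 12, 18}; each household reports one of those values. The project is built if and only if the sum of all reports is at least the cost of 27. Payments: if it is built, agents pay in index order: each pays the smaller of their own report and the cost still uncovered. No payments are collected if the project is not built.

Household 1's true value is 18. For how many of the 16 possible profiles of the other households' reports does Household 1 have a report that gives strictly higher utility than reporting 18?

Others report (4, 12): truth gives 0; report 12 gives 6 > 0. Violating.
Others report (4, 18): truth gives 0; report 10 gives 8 > 0. Violating.
Others report (10, 10): truth gives 0; report 10 gives 8 > 0. Violating.
Others report (10, 12): truth gives 0; report 10 gives 8 > 0. Violating.
Others report (4, 4): truth gives 0; no alternative beats it.
Others report (4, 10): truth gives 0; no alternative beats it.
(Checking all 16 profiles: 13 have a profitable deviation, 3 do not.)

13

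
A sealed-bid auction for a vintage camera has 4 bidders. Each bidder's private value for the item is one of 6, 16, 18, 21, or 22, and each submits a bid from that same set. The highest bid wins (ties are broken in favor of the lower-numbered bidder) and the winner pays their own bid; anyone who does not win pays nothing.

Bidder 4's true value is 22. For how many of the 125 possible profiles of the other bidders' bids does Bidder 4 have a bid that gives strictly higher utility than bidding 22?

Others bid (6, 6, 6): truth gives 0; bid 16 gives 6 > 0. Violating.
Others bid (6, 6, 16): truth gives 0; bid 18 gives 4 > 0. Violating.
Others bid (6, 6, 18): truth gives 0; bid 21 gives 1 > 0. Violating.
Others bid (6, 16, 6): truth gives 0; bid 18 gives 4 > 0. Violating.
Others bid (6, 6, 21): truth gives 0; no alternative beats it.
Others bid (6, 6, 22): truth gives 0; no alternative beats it.
(Checking all 125 profiles: 27 have a profitable deviation, 98 do not.)

27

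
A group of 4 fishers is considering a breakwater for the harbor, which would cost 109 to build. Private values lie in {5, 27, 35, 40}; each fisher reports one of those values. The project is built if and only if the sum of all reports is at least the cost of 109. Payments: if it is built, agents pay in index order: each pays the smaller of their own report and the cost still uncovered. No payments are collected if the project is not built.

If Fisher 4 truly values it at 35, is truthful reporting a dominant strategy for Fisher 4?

Check each profile of the others' reports and compare truth against every alternative report.
Others report (35, 35, 40): truth gives 35, best alternative gives 35.
Others report (35, 40, 35): truth gives 35, best alternative gives 35.
Others report (35, 40, 40): truth gives 35, best alternative gives 35.
Others report (40, 35, 35): truth gives 35, best alternative gives 35.
Others report (40, 35, 40): truth gives 35, best alternative gives 35.
Others report (40, 40, 35): truth gives 35, best alternative gives 35.
(Remaining 58 profiles checked similarly; truth is weakly best in each.)
In every case the truthful report is at least as good as any alternative, so it is a dominant strategy.

Yes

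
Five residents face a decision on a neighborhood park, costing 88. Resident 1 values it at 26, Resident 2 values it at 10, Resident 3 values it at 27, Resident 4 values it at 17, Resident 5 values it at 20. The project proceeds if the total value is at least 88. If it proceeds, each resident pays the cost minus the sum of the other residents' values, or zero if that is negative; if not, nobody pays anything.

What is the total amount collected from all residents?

Total value 100 ≥ cost 88, so it is built.
Resident 1: others sum to 74; max(0, 88 - 74) = 14.
Resident 2: others sum to 90; max(0, 88 - 90) = 0.
Resident 3: others sum to 73; max(0, 88 - 73) = 15.
Resident 4: others sum to 83; max(0, 88 - 83) = 5.
Resident 5: others sum to 80; max(0, 88 - 80) = 8.
Total collected = 14 + 0 + 15 + 5 + 8 = 42.

42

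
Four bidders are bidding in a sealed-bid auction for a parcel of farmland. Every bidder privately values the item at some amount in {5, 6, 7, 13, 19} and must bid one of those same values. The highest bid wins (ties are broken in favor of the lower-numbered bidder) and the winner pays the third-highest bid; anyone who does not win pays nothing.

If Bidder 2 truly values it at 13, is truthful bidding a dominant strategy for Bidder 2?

No

Consider the case where Bidder 1 bids 5, Bidder 3 bids 5 and Bidder 4 bids 19.
Truthful bid 13: loses, pays 0, utility 0.
Bid 19 instead: wins, pays 5, utility 13 - 5 = 8.
Since 8 > 0, bidding 19 is strictly better here, so truthful bidding is not dominant.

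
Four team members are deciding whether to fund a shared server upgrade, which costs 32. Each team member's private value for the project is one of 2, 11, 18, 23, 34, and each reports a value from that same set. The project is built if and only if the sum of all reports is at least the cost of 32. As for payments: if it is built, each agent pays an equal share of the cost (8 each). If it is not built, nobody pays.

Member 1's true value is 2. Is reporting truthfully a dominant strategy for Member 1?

Yes

Check each profile of the others' reports and compare truth against every alternative report.
Others report (2, 2, 18): truth gives 0, best alternative gives -6.
Others report (2, 2, 23): truth gives 0, best alternative gives -6.
Others report (2, 11, 11): truth gives 0, best alternative gives -6.
Others report (2, 18, 2): truth gives 0, best alternative gives -6.
Others report (2, 23, 2): truth gives 0, best alternative gives -6.
Others report (11, 2, 11): truth gives 0, best alternative gives -6.
(Remaining 119 profiles checked similarly; truth is weakly best in each.)
In every case the truthful report is at least as good as any alternative, so it is a dominant strategy.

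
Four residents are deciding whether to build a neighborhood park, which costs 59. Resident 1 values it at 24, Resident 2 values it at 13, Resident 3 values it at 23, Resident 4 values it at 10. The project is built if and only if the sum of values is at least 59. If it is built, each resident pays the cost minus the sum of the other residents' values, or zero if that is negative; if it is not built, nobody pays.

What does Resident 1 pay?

Total value 70 ≥ cost 59, so the project is built.
The other residents' values sum to 46.
Cost minus that sum is 59 - 46 = 13.

13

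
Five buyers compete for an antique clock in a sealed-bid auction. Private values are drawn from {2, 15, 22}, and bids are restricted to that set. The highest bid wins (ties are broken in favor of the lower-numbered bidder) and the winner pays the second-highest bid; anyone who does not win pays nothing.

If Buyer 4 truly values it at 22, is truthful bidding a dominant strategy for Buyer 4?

Check each profile of the others' bids and compare truth against every alternative bid.
Others bid (2, 2, 15, 2): truth gives 7, best alternative gives 0.
Others bid (2, 2, 15, 15): truth gives 7, best alternative gives 0.
Others bid (2, 15, 2, 2): truth gives 7, best alternative gives 0.
Others bid (2, 15, 2, 15): truth gives 7, best alternative gives 0.
Others bid (2, 15, 15, 2): truth gives 7, best alternative gives 0.
Others bid (2, 15, 15, 15): truth gives 7, best alternative gives 0.
(Remaining 75 profiles checked similarly; truth is weakly best in each.)
In every case the truthful bid is at least as good as any alternative, so it is a dominant strategy.

Yes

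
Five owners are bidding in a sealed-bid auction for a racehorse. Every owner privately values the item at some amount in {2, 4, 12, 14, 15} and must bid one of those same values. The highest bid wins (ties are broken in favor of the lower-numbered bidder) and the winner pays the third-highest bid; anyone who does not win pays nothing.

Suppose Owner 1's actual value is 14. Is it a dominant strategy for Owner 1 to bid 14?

Consider the case where Owner 2 bids 2, Owner 3 bids 2, Owner 4 bids 2 and Owner 5 bids 15.
Truthful bid 14: loses, pays 0, utility 0.
Bid 15 instead: wins, pays 2, utility 14 - 2 = 12.
Since 12 > 0, bidding 15 is strictly better here, so truthful bidding is not dominant.

No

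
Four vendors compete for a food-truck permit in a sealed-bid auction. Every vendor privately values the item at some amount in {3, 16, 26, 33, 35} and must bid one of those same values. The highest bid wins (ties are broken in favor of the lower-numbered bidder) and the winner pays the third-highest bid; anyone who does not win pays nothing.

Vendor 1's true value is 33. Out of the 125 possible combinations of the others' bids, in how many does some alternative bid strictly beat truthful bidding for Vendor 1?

27

Others bid (3, 3, 35): truth gives 0; bid 35 gives 30 > 0. Violating.
Others bid (3, 16, 35): truth gives 0; bid 35 gives 17 > 0. Violating.
Others bid (3, 26, 35): truth gives 0; bid 35 gives 7 > 0. Violating.
Others bid (3, 35, 3): truth gives 0; bid 35 gives 30 > 0. Violating.
Others bid (3, 3, 3): truth gives 30; no alternative beats it.
Others bid (3, 3, 16): truth gives 30; no alternative beats it.
(Checking all 125 profiles: 27 have a profitable deviation, 98 do not.)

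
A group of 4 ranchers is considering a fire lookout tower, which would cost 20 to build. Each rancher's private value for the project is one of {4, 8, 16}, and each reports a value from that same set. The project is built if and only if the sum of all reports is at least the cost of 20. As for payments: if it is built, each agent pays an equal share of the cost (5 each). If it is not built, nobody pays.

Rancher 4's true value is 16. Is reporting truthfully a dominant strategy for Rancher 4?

Check each profile of the others' reports and compare truth against every alternative report.
Others report (4, 4, 4): truth gives 11, best alternative gives 11.
Others report (4, 4, 8): truth gives 11, best alternative gives 11.
Others report (4, 4, 16): truth gives 11, best alternative gives 11.
Others report (4, 8, 4): truth gives 11, best alternative gives 11.
Others report (4, 8, 8): truth gives 11, best alternative gives 11.
Others report (4, 8, 16): truth gives 11, best alternative gives 11.
(Remaining 21 profiles checked similarly; truth is weakly best in each.)
In every case the truthful report is at least as good as any alternative, so it is a dominant strategy.

Yes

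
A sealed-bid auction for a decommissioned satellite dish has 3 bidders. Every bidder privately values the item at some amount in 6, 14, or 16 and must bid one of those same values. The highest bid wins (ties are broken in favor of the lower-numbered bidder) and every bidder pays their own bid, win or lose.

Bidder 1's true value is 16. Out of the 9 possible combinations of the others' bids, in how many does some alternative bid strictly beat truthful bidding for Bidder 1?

Others bid (6, 6): truth gives 0; bid 6 gives 10 > 0. Violating.
Others bid (6, 14): truth gives 0; bid 14 gives 2 > 0. Violating.
Others bid (14, 6): truth gives 0; bid 14 gives 2 > 0. Violating.
Others bid (14, 14): truth gives 0; bid 14 gives 2 > 0. Violating.
Others bid (6, 16): truth gives 0; no alternative beats it.
Others bid (14, 16): truth gives 0; no alternative beats it.
(Checking all 9 profiles: 4 have a profitable deviation, 5 do not.)

4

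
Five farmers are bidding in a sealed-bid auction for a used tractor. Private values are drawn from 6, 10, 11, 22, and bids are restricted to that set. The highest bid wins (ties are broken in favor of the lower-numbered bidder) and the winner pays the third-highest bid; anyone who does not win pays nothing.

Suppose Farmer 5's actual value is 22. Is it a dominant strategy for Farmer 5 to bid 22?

Yes

Check each profile of the others' bids and compare truth against every alternative bid.
Others bid (6, 6, 6, 11): truth gives 16, best alternative gives 0.
Others bid (6, 6, 11, 6): truth gives 16, best alternative gives 0.
Others bid (6, 11, 6, 6): truth gives 16, best alternative gives 0.
Others bid (11, 6, 6, 6): truth gives 16, best alternative gives 0.
Others bid (6, 6, 10, 11): truth gives 12, best alternative gives 0.
Others bid (6, 6, 11, 10): truth gives 12, best alternative gives 0.
(Remaining 250 profiles checked similarly; truth is weakly best in each.)
In every case the truthful bid is at least as good as any alternative, so it is a dominant strategy.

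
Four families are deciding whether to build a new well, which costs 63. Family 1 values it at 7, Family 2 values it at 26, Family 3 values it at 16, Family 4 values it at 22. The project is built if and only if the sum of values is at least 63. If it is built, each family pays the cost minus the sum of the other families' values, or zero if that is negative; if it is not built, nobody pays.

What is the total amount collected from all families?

Total value 71 ≥ cost 63, so it is built.
Family 1: others sum to 64; max(0, 63 - 64) = 0.
Family 2: others sum to 45; max(0, 63 - 45) = 18.
Family 3: others sum to 55; max(0, 63 - 55) = 8.
Family 4: others sum to 49; max(0, 63 - 49) = 14.
Total collected = 0 + 18 + 8 + 14 = 40.

40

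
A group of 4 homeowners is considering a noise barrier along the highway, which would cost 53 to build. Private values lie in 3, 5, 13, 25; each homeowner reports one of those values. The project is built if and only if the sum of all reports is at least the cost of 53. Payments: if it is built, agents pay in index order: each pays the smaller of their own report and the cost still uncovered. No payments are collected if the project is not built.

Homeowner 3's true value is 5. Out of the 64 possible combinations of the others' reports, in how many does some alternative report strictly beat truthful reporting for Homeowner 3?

9

Others report (3, 25, 25): truth gives 0; report 3 gives 2 > 0. Violating.
Others report (5, 25, 25): truth gives 0; report 3 gives 2 > 0. Violating.
Others report (13, 13, 25): truth gives 0; report 3 gives 2 > 0. Violating.
Others report (13, 25, 13): truth gives 0; report 3 gives 2 > 0. Violating.
Others report (3, 3, 3): truth gives 0; no alternative beats it.
Others report (3, 3, 5): truth gives 0; no alternative beats it.
(Checking all 64 profiles: 9 have a profitable deviation, 55 do not.)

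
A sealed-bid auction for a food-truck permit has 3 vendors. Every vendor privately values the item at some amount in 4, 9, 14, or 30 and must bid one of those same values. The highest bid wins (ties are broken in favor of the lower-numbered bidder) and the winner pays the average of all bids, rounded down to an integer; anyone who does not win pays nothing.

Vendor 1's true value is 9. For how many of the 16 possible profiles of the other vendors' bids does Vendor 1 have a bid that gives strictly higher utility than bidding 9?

Others bid (4, 4): truth gives 4; bid 4 gives 5 > 4. Violating.
Others bid (4, 9): truth gives 2; no alternative beats it.
Others bid (4, 14): truth gives 0; no alternative beats it.
(Checking all 16 profiles: 1 has a profitable deviation, 15 do not.)

1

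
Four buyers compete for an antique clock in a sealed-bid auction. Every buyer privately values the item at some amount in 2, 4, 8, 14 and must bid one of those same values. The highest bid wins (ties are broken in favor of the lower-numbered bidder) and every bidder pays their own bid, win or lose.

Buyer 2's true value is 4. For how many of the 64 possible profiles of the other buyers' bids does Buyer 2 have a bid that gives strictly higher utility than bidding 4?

60

Others bid (2, 2, 8): truth gives -4; bid 2 gives -2 > -4. Violating.
Others bid (2, 2, 14): truth gives -4; bid 2 gives -2 > -4. Violating.
Others bid (2, 4, 8): truth gives -4; bid 2 gives -2 > -4. Violating.
Others bid (2, 4, 14): truth gives -4; bid 2 gives -2 > -4. Violating.
Others bid (2, 2, 2): truth gives 0; no alternative beats it.
Others bid (2, 2, 4): truth gives 0; no alternative beats it.
(Checking all 64 profiles: 60 have a profitable deviation, 4 do not.)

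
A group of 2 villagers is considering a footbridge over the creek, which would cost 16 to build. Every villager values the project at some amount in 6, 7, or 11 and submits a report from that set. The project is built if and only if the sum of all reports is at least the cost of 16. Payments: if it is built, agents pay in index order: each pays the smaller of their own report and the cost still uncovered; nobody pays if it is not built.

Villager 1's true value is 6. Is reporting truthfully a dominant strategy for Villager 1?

Yes

Check each profile of the others' reports and compare truth against every alternative report.
Others report (11): truth gives 0, best alternative gives -1.
Others report (6): truth gives 0, best alternative gives 0.
Others report (7): truth gives 0, best alternative gives 0.
In every case the truthful report is at least as good as any alternative, so it is a dominant strategy.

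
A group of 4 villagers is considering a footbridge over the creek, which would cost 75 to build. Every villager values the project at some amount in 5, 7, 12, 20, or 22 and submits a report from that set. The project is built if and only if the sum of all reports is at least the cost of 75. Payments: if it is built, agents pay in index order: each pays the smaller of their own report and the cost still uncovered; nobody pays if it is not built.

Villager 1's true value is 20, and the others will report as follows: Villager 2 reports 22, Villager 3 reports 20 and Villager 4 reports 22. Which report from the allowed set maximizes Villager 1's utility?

12

Report 5: project not built, utility 0.
Report 7: project not built, utility 0.
Report 12: project built, pays 12, utility 20 - 12 = 8.
Report 20: project built, pays 20, utility 20 - 20 = 0.
Report 22: project built, pays 22, utility 20 - 22 = -2.
The best choice is 12 with utility 8.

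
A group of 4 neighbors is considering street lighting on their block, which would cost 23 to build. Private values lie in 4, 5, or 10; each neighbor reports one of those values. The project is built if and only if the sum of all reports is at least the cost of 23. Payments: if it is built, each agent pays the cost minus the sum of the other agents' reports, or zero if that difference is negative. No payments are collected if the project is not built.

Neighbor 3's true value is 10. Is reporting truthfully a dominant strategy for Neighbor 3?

Check each profile of the others' reports and compare truth against every alternative report.
Others report (5, 5, 5): truth gives 2, best alternative gives 0.
Others report (4, 5, 5): truth gives 1, best alternative gives 0.
Others report (5, 4, 5): truth gives 1, best alternative gives 0.
Others report (5, 5, 4): truth gives 1, best alternative gives 0.
Others report (4, 10, 10): truth gives 10, best alternative gives 10.
Others report (5, 10, 10): truth gives 10, best alternative gives 10.
(Remaining 21 profiles checked similarly; truth is weakly best in each.)
In every case the truthful report is at least as good as any alternative, so it is a dominant strategy.

Yes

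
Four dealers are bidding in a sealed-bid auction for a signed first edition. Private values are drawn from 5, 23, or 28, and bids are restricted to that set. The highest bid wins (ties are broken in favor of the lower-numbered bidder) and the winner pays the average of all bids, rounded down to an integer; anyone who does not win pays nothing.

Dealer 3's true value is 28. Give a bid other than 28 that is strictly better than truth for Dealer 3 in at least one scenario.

Suppose Dealer 1 bids 5, Dealer 2 bids 5 and Dealer 4 bids 5.
Bid 28: wins, pays 10, utility 28 - 10 = 18.
Bid 23: wins, pays 9, utility 28 - 9 = 19.
So bidding 23 beats truth here (19 > 18).

23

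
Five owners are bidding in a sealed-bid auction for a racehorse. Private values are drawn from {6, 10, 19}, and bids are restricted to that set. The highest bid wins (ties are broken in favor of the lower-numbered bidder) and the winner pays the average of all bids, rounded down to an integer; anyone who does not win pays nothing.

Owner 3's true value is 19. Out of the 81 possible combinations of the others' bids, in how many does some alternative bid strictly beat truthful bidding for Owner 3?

Others bid (6, 6, 6, 6): truth gives 11; bid 10 gives 13 > 11. Violating.
Others bid (6, 6, 6, 10): truth gives 10; bid 10 gives 12 > 10. Violating.
Others bid (6, 6, 10, 6): truth gives 10; bid 10 gives 12 > 10. Violating.
Others bid (6, 6, 10, 10): truth gives 9; bid 10 gives 11 > 9. Violating.
Others bid (6, 6, 6, 19): truth gives 8; no alternative beats it.
Others bid (6, 6, 10, 19): truth gives 7; no alternative beats it.
(Checking all 81 profiles: 4 have a profitable deviation, 77 do not.)

4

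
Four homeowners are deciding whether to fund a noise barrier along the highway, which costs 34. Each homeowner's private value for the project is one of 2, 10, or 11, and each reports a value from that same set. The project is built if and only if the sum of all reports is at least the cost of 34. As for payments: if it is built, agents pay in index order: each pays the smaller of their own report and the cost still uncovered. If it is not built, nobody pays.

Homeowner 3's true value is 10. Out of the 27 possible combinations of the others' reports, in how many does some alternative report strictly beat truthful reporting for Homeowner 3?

Others report (10, 11, 11): truth gives 0; report 2 gives 8 > 0. Violating.
Others report (11, 10, 11): truth gives 0; report 2 gives 8 > 0. Violating.
Others report (11, 11, 10): truth gives 0; report 2 gives 8 > 0. Violating.
Others report (11, 11, 11): truth gives 0; report 2 gives 8 > 0. Violating.
Others report (2, 2, 2): truth gives 0; no alternative beats it.
Others report (2, 2, 10): truth gives 0; no alternative beats it.
(Checking all 27 profiles: 4 have a profitable deviation, 23 do not.)

4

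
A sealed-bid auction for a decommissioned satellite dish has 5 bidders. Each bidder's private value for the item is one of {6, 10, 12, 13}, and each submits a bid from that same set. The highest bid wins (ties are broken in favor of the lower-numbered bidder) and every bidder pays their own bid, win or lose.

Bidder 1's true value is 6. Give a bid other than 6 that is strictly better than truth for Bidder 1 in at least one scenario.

10

Suppose Bidder 2 bids 6, Bidder 3 bids 6, Bidder 4 bids 6 and Bidder 5 bids 10.
Bid 6: loses but pays 6, utility -6.
Bid 10: wins, pays 10, utility 6 - 10 = -4.
So bidding 10 beats truth here (-4 > -6).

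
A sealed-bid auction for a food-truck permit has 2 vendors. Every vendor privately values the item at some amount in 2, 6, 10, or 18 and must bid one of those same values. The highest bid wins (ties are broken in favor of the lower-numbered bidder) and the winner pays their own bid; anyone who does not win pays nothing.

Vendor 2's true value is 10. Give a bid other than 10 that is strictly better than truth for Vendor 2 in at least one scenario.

Suppose Vendor 1 bids 2.
Bid 10: wins, pays 10, utility 10 - 10 = 0.
Bid 6: wins, pays 6, utility 10 - 6 = 4.
So bidding 6 beats truth here (4 > 0).

6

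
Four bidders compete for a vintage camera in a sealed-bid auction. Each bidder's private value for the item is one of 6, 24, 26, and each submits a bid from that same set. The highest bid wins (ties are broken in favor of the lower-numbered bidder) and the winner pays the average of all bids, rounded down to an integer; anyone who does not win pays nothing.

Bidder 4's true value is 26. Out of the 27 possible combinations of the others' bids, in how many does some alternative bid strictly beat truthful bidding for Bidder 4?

Others bid (6, 6, 6): truth gives 15; bid 24 gives 16 > 15. Violating.
Others bid (6, 6, 24): truth gives 11; no alternative beats it.
Others bid (6, 6, 26): truth gives 0; no alternative beats it.
(Checking all 27 profiles: 1 has a profitable deviation, 26 do not.)

1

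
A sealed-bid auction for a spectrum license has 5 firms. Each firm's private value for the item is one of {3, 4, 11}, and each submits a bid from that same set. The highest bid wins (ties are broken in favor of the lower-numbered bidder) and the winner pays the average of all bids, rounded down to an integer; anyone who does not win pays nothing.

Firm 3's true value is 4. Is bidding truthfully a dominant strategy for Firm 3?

Check each profile of the others' bids and compare truth against every alternative bid.
Others bid (3, 3, 3, 3): truth gives 1, best alternative gives 0.
Others bid (3, 3, 3, 4): truth gives 1, best alternative gives 0.
Others bid (3, 3, 4, 3): truth gives 1, best alternative gives 0.
Others bid (3, 3, 4, 4): truth gives 1, best alternative gives 0.
Others bid (3, 3, 3, 11): truth gives 0, best alternative gives 0.
Others bid (3, 3, 4, 11): truth gives 0, best alternative gives 0.
(Remaining 75 profiles checked similarly; truth is weakly best in each.)
In every case the truthful bid is at least as good as any alternative, so it is a dominant strategy.

Yes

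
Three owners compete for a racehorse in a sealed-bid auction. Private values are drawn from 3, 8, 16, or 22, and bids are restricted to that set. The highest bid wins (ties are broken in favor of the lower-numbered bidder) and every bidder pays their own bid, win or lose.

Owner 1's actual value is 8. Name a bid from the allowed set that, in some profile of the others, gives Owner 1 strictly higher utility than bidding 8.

3

Suppose Owner 2 bids 3 and Owner 3 bids 3.
Bid 8: wins, pays 8, utility 8 - 8 = 0.
Bid 3: wins, pays 3, utility 8 - 3 = 5.
So bidding 3 beats truth here (5 > 0).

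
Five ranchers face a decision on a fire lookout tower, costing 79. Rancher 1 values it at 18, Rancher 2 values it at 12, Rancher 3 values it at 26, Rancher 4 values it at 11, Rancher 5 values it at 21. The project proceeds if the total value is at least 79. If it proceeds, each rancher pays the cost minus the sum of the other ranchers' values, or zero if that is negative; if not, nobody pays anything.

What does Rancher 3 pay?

17

Total value 88 ≥ cost 79, so the project is built.
The other ranchers' values sum to 62.
Cost minus that sum is 79 - 62 = 17.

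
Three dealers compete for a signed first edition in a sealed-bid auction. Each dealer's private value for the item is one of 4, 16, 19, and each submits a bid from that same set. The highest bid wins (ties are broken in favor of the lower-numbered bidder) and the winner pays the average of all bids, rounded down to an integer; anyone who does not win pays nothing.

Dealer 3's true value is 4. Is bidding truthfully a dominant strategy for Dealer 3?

Check each profile of the others' bids and compare truth against every alternative bid.
Others bid (4, 4): truth gives 0, best alternative gives -4.
Others bid (4, 16): truth gives 0, best alternative gives 0.
Others bid (4, 19): truth gives 0, best alternative gives 0.
Others bid (16, 4): truth gives 0, best alternative gives 0.
Others bid (16, 16): truth gives 0, best alternative gives 0.
Others bid (16, 19): truth gives 0, best alternative gives 0.
(Remaining 3 profiles checked similarly; truth is weakly best in each.)
In every case the truthful bid is at least as good as any alternative, so it is a dominant strategy.

Yes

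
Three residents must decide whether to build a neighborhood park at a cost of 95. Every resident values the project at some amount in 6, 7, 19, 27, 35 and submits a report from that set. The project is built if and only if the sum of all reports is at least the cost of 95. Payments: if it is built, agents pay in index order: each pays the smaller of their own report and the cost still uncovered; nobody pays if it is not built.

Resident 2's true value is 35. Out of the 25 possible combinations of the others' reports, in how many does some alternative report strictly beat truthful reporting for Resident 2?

Others report (35, 35): truth gives 0; report 27 gives 8 > 0. Violating.
Others report (6, 6): truth gives 0; no alternative beats it.
Others report (6, 7): truth gives 0; no alternative beats it.
(Checking all 25 profiles: 1 has a profitable deviation, 24 do not.)

1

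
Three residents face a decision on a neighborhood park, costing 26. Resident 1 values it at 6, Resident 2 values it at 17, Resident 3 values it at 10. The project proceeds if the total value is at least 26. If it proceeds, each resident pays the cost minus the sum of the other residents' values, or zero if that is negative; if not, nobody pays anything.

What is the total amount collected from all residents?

Total value 33 ≥ cost 26, so it is built.
Resident 1: others sum to 27; max(0, 26 - 27) = 0.
Resident 2: others sum to 16; max(0, 26 - 16) = 10.
Resident 3: others sum to 23; max(0, 26 - 23) = 3.
Total collected = 0 + 10 + 3 = 13.

13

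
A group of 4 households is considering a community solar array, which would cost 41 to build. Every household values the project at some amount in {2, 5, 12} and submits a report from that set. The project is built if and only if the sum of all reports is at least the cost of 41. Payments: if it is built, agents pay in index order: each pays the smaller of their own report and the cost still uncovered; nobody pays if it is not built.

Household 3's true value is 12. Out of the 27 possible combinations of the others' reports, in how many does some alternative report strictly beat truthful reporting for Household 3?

1

Others report (12, 12, 12): truth gives 0; report 5 gives 7 > 0. Violating.
Others report (2, 2, 2): truth gives 0; no alternative beats it.
Others report (2, 2, 5): truth gives 0; no alternative beats it.
(Checking all 27 profiles: 1 has a profitable deviation, 26 do not.)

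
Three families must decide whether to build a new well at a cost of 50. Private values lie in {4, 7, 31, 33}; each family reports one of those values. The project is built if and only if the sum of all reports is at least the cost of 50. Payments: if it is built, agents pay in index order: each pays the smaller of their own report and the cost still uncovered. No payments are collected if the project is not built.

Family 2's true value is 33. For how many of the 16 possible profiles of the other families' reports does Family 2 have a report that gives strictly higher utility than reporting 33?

Others report (4, 31): truth gives 0; report 31 gives 2 > 0. Violating.
Others report (4, 33): truth gives 0; report 31 gives 2 > 0. Violating.
Others report (7, 31): truth gives 0; report 31 gives 2 > 0. Violating.
Others report (7, 33): truth gives 0; report 31 gives 2 > 0. Violating.
Others report (4, 4): truth gives 0; no alternative beats it.
Others report (4, 7): truth gives 0; no alternative beats it.
(Checking all 16 profiles: 8 have a profitable deviation, 8 do not.)

8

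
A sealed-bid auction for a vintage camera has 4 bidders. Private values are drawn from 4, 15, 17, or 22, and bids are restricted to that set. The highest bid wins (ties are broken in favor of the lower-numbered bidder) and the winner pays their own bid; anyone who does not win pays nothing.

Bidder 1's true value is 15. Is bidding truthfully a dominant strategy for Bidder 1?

Consider the case where Bidder 2 bids 4, Bidder 3 bids 4 and Bidder 4 bids 4.
Truthful bid 15: wins, pays 15, utility 15 - 15 = 0.
Bid 4 instead: wins, pays 4, utility 15 - 4 = 11.
Since 11 > 0, bidding 4 is strictly better here, so truthful bidding is not dominant.

No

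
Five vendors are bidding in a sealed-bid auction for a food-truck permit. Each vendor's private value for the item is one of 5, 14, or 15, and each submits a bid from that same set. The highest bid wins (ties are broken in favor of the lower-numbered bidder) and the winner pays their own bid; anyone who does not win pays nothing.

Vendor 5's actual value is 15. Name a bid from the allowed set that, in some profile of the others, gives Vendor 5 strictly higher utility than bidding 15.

14

Suppose Vendor 1 bids 5, Vendor 2 bids 5, Vendor 3 bids 5 and Vendor 4 bids 5.
Bid 15: wins, pays 15, utility 15 - 15 = 0.
Bid 14: wins, pays 14, utility 15 - 14 = 1.
So bidding 14 beats truth here (1 > 0).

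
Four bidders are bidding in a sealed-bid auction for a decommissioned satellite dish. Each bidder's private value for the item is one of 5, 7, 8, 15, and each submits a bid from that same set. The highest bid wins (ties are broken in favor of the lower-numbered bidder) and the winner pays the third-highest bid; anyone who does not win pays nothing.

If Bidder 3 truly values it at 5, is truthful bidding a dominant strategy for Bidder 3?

Check each profile of the others' bids and compare truth against every alternative bid.
Others bid (5, 5, 5): truth gives 0, best alternative gives 0.
Others bid (5, 5, 7): truth gives 0, best alternative gives 0.
Others bid (5, 5, 8): truth gives 0, best alternative gives 0.
Others bid (5, 5, 15): truth gives 0, best alternative gives 0.
Others bid (5, 7, 5): truth gives 0, best alternative gives 0.
Others bid (5, 7, 7): truth gives 0, best alternative gives 0.
(Remaining 58 profiles checked similarly; truth is weakly best in each.)
In every case the truthful bid is at least as good as any alternative, so it is a dominant strategy.

Yes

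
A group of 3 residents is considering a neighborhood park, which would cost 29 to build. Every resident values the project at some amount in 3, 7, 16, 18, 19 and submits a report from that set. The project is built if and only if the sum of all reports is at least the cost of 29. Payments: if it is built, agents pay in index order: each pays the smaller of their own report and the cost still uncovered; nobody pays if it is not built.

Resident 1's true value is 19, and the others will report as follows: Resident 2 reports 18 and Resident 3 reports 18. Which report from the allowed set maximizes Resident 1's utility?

3

Report 3: project built, pays 3, utility 19 - 3 = 16.
Report 7: project built, pays 7, utility 19 - 7 = 12.
Report 16: project built, pays 16, utility 19 - 16 = 3.
Report 18: project built, pays 18, utility 19 - 18 = 1.
Report 19: project built, pays 19, utility 19 - 19 = 0.
The best choice is 3 with utility 16.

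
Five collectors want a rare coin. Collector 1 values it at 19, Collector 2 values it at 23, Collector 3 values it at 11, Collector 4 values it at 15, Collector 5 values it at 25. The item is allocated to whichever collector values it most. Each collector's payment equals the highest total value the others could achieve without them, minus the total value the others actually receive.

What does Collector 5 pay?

23

Collector 5 has the highest value and receives the item.
Without Collector 5, the item would go to the next-highest value, 23, so the others could achieve 23.
With Collector 5 present and winning, the others receive nothing, so their total is 0.
Payment = 23 - 0 = 23.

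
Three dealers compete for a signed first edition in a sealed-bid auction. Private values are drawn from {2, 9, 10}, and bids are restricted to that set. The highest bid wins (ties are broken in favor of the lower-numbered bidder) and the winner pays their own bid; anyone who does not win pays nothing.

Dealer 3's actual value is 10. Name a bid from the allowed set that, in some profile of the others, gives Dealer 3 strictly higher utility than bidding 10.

Suppose Dealer 1 bids 2 and Dealer 2 bids 2.
Bid 10: wins, pays 10, utility 10 - 10 = 0.
Bid 9: wins, pays 9, utility 10 - 9 = 1.
So bidding 9 beats truth here (1 > 0).

9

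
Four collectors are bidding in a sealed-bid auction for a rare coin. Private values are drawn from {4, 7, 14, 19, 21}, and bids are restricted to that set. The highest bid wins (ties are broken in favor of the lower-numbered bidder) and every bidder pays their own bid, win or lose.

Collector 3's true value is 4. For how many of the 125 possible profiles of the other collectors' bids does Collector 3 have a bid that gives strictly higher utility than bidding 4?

2

Others bid (4, 4, 4): truth gives -4; bid 7 gives -3 > -4. Violating.
Others bid (4, 4, 7): truth gives -4; bid 7 gives -3 > -4. Violating.
Others bid (4, 4, 14): truth gives -4; no alternative beats it.
Others bid (4, 4, 19): truth gives -4; no alternative beats it.
(Checking all 125 profiles: 2 have a profitable deviation, 123 do not.)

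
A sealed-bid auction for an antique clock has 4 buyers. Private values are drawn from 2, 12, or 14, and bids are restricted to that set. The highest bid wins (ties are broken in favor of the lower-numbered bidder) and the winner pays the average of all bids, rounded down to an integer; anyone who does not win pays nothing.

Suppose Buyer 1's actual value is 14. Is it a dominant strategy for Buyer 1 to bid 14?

Consider the case where Buyer 2 bids 2, Buyer 3 bids 2 and Buyer 4 bids 2.
Truthful bid 14: wins, pays 5, utility 14 - 5 = 9.
Bid 2 instead: wins, pays 2, utility 14 - 2 = 12.
Since 12 > 9, bidding 2 is strictly better here, so truthful bidding is not dominant.

No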